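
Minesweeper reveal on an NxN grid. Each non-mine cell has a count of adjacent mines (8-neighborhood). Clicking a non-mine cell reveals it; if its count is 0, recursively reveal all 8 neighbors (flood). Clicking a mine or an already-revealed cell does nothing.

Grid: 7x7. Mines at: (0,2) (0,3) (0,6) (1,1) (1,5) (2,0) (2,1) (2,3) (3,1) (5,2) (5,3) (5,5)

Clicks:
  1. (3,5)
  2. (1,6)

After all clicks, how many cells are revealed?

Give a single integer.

Click 1 (3,5) count=0: revealed 9 new [(2,4) (2,5) (2,6) (3,4) (3,5) (3,6) (4,4) (4,5) (4,6)] -> total=9
Click 2 (1,6) count=2: revealed 1 new [(1,6)] -> total=10

Answer: 10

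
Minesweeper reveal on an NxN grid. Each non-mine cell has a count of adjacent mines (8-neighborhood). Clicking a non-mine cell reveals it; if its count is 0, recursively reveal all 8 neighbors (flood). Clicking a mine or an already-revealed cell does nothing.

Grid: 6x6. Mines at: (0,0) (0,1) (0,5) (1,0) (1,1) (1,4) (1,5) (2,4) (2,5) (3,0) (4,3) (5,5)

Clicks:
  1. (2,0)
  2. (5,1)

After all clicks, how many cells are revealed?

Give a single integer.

Answer: 7

Derivation:
Click 1 (2,0) count=3: revealed 1 new [(2,0)] -> total=1
Click 2 (5,1) count=0: revealed 6 new [(4,0) (4,1) (4,2) (5,0) (5,1) (5,2)] -> total=7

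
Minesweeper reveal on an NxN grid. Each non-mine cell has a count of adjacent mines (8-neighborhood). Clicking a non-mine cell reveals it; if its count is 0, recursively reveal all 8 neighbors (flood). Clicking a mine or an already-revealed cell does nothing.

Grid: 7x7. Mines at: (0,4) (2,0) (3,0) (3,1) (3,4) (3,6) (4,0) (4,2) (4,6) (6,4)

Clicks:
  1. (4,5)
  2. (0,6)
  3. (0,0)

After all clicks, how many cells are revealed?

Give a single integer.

Click 1 (4,5) count=3: revealed 1 new [(4,5)] -> total=1
Click 2 (0,6) count=0: revealed 6 new [(0,5) (0,6) (1,5) (1,6) (2,5) (2,6)] -> total=7
Click 3 (0,0) count=0: revealed 11 new [(0,0) (0,1) (0,2) (0,3) (1,0) (1,1) (1,2) (1,3) (2,1) (2,2) (2,3)] -> total=18

Answer: 18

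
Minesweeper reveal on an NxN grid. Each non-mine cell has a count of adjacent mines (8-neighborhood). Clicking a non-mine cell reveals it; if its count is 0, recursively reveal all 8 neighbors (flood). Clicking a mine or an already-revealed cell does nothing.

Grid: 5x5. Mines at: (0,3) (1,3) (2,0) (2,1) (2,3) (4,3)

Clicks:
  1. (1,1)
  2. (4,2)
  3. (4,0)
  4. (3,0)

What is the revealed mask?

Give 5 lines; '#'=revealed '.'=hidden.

Click 1 (1,1) count=2: revealed 1 new [(1,1)] -> total=1
Click 2 (4,2) count=1: revealed 1 new [(4,2)] -> total=2
Click 3 (4,0) count=0: revealed 5 new [(3,0) (3,1) (3,2) (4,0) (4,1)] -> total=7
Click 4 (3,0) count=2: revealed 0 new [(none)] -> total=7

Answer: .....
.#...
.....
###..
###..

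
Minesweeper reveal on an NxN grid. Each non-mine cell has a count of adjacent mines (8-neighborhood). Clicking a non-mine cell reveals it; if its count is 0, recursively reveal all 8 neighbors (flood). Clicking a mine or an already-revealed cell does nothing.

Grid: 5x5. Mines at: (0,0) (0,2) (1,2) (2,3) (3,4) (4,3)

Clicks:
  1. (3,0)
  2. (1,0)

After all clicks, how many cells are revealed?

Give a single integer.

Click 1 (3,0) count=0: revealed 11 new [(1,0) (1,1) (2,0) (2,1) (2,2) (3,0) (3,1) (3,2) (4,0) (4,1) (4,2)] -> total=11
Click 2 (1,0) count=1: revealed 0 new [(none)] -> total=11

Answer: 11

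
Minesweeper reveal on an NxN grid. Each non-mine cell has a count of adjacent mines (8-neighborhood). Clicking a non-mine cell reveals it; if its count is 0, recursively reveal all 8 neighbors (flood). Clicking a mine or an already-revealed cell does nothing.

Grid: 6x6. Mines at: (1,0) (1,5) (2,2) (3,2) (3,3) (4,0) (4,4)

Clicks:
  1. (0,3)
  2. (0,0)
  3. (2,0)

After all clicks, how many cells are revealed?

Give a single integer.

Answer: 10

Derivation:
Click 1 (0,3) count=0: revealed 8 new [(0,1) (0,2) (0,3) (0,4) (1,1) (1,2) (1,3) (1,4)] -> total=8
Click 2 (0,0) count=1: revealed 1 new [(0,0)] -> total=9
Click 3 (2,0) count=1: revealed 1 new [(2,0)] -> total=10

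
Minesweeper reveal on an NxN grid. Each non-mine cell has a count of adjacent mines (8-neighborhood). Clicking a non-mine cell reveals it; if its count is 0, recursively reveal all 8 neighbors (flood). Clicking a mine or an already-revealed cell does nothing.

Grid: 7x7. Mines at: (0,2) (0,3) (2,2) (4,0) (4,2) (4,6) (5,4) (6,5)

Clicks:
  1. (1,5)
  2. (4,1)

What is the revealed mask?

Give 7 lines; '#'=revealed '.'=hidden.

Click 1 (1,5) count=0: revealed 18 new [(0,4) (0,5) (0,6) (1,3) (1,4) (1,5) (1,6) (2,3) (2,4) (2,5) (2,6) (3,3) (3,4) (3,5) (3,6) (4,3) (4,4) (4,5)] -> total=18
Click 2 (4,1) count=2: revealed 1 new [(4,1)] -> total=19

Answer: ....###
...####
...####
...####
.#.###.
.......
.......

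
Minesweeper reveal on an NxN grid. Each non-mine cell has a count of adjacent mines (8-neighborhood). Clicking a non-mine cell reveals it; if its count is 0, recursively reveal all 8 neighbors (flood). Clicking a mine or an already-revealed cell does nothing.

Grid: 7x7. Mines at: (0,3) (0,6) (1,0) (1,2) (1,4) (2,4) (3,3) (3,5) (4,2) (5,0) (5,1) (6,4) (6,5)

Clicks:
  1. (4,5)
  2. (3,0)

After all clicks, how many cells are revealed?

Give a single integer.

Answer: 7

Derivation:
Click 1 (4,5) count=1: revealed 1 new [(4,5)] -> total=1
Click 2 (3,0) count=0: revealed 6 new [(2,0) (2,1) (3,0) (3,1) (4,0) (4,1)] -> total=7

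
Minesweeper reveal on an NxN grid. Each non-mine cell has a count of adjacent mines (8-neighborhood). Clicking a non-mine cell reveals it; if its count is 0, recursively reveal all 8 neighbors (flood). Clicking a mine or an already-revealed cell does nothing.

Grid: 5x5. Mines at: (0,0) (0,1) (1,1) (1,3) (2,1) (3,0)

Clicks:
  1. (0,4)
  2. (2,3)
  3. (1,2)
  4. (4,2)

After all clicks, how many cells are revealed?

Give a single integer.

Click 1 (0,4) count=1: revealed 1 new [(0,4)] -> total=1
Click 2 (2,3) count=1: revealed 1 new [(2,3)] -> total=2
Click 3 (1,2) count=4: revealed 1 new [(1,2)] -> total=3
Click 4 (4,2) count=0: revealed 10 new [(2,2) (2,4) (3,1) (3,2) (3,3) (3,4) (4,1) (4,2) (4,3) (4,4)] -> total=13

Answer: 13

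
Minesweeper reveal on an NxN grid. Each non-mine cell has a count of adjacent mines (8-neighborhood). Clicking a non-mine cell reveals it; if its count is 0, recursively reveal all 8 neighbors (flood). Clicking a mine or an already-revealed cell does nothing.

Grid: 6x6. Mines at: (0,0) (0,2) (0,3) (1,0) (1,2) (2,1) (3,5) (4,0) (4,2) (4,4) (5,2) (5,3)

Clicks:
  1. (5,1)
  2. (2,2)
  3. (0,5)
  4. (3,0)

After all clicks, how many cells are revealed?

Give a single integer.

Answer: 9

Derivation:
Click 1 (5,1) count=3: revealed 1 new [(5,1)] -> total=1
Click 2 (2,2) count=2: revealed 1 new [(2,2)] -> total=2
Click 3 (0,5) count=0: revealed 6 new [(0,4) (0,5) (1,4) (1,5) (2,4) (2,5)] -> total=8
Click 4 (3,0) count=2: revealed 1 new [(3,0)] -> total=9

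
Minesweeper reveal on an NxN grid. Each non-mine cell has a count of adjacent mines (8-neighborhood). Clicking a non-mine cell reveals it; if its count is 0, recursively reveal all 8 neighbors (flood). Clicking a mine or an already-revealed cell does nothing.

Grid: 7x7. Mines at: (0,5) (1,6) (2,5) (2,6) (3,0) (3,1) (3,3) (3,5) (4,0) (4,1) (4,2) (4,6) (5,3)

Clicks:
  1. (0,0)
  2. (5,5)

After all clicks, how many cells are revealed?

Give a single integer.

Answer: 16

Derivation:
Click 1 (0,0) count=0: revealed 15 new [(0,0) (0,1) (0,2) (0,3) (0,4) (1,0) (1,1) (1,2) (1,3) (1,4) (2,0) (2,1) (2,2) (2,3) (2,4)] -> total=15
Click 2 (5,5) count=1: revealed 1 new [(5,5)] -> total=16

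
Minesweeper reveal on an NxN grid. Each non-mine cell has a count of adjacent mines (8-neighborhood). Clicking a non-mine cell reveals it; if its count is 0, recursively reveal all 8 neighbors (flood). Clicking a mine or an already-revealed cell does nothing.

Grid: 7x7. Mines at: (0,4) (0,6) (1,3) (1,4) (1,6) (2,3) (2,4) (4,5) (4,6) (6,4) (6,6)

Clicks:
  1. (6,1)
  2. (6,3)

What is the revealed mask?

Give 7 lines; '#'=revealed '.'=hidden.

Answer: ###....
###....
###....
#####..
#####..
#####..
####...

Derivation:
Click 1 (6,1) count=0: revealed 28 new [(0,0) (0,1) (0,2) (1,0) (1,1) (1,2) (2,0) (2,1) (2,2) (3,0) (3,1) (3,2) (3,3) (3,4) (4,0) (4,1) (4,2) (4,3) (4,4) (5,0) (5,1) (5,2) (5,3) (5,4) (6,0) (6,1) (6,2) (6,3)] -> total=28
Click 2 (6,3) count=1: revealed 0 new [(none)] -> total=28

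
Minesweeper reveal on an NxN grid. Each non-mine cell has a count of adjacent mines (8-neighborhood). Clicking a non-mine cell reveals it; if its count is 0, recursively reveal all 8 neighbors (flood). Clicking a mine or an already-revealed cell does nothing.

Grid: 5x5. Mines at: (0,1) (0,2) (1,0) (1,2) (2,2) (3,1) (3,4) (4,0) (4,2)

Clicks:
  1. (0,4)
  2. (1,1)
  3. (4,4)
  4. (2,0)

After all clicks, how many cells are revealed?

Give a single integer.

Click 1 (0,4) count=0: revealed 6 new [(0,3) (0,4) (1,3) (1,4) (2,3) (2,4)] -> total=6
Click 2 (1,1) count=5: revealed 1 new [(1,1)] -> total=7
Click 3 (4,4) count=1: revealed 1 new [(4,4)] -> total=8
Click 4 (2,0) count=2: revealed 1 new [(2,0)] -> total=9

Answer: 9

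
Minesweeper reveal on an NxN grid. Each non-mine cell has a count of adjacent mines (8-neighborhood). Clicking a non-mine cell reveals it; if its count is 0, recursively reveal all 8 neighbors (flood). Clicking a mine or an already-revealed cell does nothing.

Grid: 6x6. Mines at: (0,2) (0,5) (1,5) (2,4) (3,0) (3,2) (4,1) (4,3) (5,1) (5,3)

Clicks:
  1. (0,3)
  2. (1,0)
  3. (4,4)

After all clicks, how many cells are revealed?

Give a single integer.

Click 1 (0,3) count=1: revealed 1 new [(0,3)] -> total=1
Click 2 (1,0) count=0: revealed 6 new [(0,0) (0,1) (1,0) (1,1) (2,0) (2,1)] -> total=7
Click 3 (4,4) count=2: revealed 1 new [(4,4)] -> total=8

Answer: 8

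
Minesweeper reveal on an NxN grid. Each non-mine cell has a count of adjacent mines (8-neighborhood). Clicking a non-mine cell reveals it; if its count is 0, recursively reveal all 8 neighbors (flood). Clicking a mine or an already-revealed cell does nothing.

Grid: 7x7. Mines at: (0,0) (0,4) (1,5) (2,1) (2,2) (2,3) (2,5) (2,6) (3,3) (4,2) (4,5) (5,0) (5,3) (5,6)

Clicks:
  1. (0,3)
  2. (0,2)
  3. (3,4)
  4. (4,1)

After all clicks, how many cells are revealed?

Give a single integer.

Answer: 8

Derivation:
Click 1 (0,3) count=1: revealed 1 new [(0,3)] -> total=1
Click 2 (0,2) count=0: revealed 5 new [(0,1) (0,2) (1,1) (1,2) (1,3)] -> total=6
Click 3 (3,4) count=4: revealed 1 new [(3,4)] -> total=7
Click 4 (4,1) count=2: revealed 1 new [(4,1)] -> total=8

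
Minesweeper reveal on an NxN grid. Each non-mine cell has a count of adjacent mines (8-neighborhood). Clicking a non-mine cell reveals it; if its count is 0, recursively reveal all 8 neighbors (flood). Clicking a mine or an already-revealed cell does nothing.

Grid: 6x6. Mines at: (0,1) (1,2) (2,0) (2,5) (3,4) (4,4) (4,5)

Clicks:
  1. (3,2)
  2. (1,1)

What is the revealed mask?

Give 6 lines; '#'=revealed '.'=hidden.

Click 1 (3,2) count=0: revealed 15 new [(2,1) (2,2) (2,3) (3,0) (3,1) (3,2) (3,3) (4,0) (4,1) (4,2) (4,3) (5,0) (5,1) (5,2) (5,3)] -> total=15
Click 2 (1,1) count=3: revealed 1 new [(1,1)] -> total=16

Answer: ......
.#....
.###..
####..
####..
####..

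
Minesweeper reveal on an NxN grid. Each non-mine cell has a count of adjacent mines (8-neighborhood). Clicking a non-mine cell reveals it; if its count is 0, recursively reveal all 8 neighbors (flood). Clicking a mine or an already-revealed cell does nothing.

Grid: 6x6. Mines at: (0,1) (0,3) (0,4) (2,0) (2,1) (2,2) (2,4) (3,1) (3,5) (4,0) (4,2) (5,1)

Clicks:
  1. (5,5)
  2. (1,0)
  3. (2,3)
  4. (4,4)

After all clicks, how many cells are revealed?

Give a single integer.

Answer: 8

Derivation:
Click 1 (5,5) count=0: revealed 6 new [(4,3) (4,4) (4,5) (5,3) (5,4) (5,5)] -> total=6
Click 2 (1,0) count=3: revealed 1 new [(1,0)] -> total=7
Click 3 (2,3) count=2: revealed 1 new [(2,3)] -> total=8
Click 4 (4,4) count=1: revealed 0 new [(none)] -> total=8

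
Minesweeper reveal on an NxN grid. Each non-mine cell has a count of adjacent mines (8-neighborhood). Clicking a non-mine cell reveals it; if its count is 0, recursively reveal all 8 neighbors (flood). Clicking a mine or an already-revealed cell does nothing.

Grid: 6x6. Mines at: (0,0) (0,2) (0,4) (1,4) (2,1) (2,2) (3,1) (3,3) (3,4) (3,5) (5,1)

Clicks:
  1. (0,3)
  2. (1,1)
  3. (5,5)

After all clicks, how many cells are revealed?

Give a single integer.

Answer: 10

Derivation:
Click 1 (0,3) count=3: revealed 1 new [(0,3)] -> total=1
Click 2 (1,1) count=4: revealed 1 new [(1,1)] -> total=2
Click 3 (5,5) count=0: revealed 8 new [(4,2) (4,3) (4,4) (4,5) (5,2) (5,3) (5,4) (5,5)] -> total=10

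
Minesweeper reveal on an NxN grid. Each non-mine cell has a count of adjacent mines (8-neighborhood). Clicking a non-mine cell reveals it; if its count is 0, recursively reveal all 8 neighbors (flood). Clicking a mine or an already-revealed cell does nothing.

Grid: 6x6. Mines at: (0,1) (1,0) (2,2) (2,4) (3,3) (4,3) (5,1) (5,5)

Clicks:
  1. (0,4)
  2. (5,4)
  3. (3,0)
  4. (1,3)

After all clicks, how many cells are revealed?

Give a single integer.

Click 1 (0,4) count=0: revealed 8 new [(0,2) (0,3) (0,4) (0,5) (1,2) (1,3) (1,4) (1,5)] -> total=8
Click 2 (5,4) count=2: revealed 1 new [(5,4)] -> total=9
Click 3 (3,0) count=0: revealed 6 new [(2,0) (2,1) (3,0) (3,1) (4,0) (4,1)] -> total=15
Click 4 (1,3) count=2: revealed 0 new [(none)] -> total=15

Answer: 15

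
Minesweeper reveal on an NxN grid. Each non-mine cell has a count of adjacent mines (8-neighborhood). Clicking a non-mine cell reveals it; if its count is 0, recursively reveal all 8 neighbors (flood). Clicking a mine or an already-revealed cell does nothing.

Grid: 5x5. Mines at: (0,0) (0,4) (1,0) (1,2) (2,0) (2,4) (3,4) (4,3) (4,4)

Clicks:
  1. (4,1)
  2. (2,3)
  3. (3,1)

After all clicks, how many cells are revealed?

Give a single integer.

Answer: 7

Derivation:
Click 1 (4,1) count=0: revealed 6 new [(3,0) (3,1) (3,2) (4,0) (4,1) (4,2)] -> total=6
Click 2 (2,3) count=3: revealed 1 new [(2,3)] -> total=7
Click 3 (3,1) count=1: revealed 0 new [(none)] -> total=7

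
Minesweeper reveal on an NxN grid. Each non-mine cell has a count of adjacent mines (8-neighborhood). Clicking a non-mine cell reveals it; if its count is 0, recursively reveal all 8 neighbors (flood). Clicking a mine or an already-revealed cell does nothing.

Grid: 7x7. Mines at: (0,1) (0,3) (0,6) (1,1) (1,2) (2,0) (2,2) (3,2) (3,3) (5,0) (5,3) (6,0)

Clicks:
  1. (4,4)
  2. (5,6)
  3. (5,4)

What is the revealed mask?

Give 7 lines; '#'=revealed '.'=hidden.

Answer: .......
....###
....###
....###
....###
....###
....###

Derivation:
Click 1 (4,4) count=2: revealed 1 new [(4,4)] -> total=1
Click 2 (5,6) count=0: revealed 17 new [(1,4) (1,5) (1,6) (2,4) (2,5) (2,6) (3,4) (3,5) (3,6) (4,5) (4,6) (5,4) (5,5) (5,6) (6,4) (6,5) (6,6)] -> total=18
Click 3 (5,4) count=1: revealed 0 new [(none)] -> total=18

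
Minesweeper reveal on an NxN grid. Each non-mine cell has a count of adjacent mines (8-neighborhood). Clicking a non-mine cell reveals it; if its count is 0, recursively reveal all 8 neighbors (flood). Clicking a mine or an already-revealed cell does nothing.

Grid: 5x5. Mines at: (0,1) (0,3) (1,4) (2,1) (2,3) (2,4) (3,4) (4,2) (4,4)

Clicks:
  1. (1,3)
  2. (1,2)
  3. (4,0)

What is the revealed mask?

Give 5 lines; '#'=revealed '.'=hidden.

Answer: .....
..##.
.....
##...
##...

Derivation:
Click 1 (1,3) count=4: revealed 1 new [(1,3)] -> total=1
Click 2 (1,2) count=4: revealed 1 new [(1,2)] -> total=2
Click 3 (4,0) count=0: revealed 4 new [(3,0) (3,1) (4,0) (4,1)] -> total=6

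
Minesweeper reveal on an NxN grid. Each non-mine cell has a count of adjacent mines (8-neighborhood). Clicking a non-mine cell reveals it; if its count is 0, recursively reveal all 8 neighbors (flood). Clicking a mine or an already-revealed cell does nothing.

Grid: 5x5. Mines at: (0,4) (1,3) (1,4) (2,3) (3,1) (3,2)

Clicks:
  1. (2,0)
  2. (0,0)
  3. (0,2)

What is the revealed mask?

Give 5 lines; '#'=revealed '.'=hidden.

Click 1 (2,0) count=1: revealed 1 new [(2,0)] -> total=1
Click 2 (0,0) count=0: revealed 8 new [(0,0) (0,1) (0,2) (1,0) (1,1) (1,2) (2,1) (2,2)] -> total=9
Click 3 (0,2) count=1: revealed 0 new [(none)] -> total=9

Answer: ###..
###..
###..
.....
.....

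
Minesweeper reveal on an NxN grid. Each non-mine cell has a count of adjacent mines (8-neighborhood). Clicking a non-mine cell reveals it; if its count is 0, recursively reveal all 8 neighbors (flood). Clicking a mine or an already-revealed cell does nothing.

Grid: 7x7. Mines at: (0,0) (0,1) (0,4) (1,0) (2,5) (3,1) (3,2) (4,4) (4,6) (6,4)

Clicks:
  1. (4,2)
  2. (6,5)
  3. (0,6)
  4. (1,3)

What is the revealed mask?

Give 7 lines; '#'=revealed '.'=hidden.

Answer: .....##
...#.##
.......
.......
..#....
.......
.....#.

Derivation:
Click 1 (4,2) count=2: revealed 1 new [(4,2)] -> total=1
Click 2 (6,5) count=1: revealed 1 new [(6,5)] -> total=2
Click 3 (0,6) count=0: revealed 4 new [(0,5) (0,6) (1,5) (1,6)] -> total=6
Click 4 (1,3) count=1: revealed 1 new [(1,3)] -> total=7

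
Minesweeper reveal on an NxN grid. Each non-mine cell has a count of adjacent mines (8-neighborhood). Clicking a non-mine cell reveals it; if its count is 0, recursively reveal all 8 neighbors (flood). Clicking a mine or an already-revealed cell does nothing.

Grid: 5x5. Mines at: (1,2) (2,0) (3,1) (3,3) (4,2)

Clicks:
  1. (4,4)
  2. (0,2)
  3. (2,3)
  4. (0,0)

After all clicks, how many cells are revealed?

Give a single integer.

Answer: 7

Derivation:
Click 1 (4,4) count=1: revealed 1 new [(4,4)] -> total=1
Click 2 (0,2) count=1: revealed 1 new [(0,2)] -> total=2
Click 3 (2,3) count=2: revealed 1 new [(2,3)] -> total=3
Click 4 (0,0) count=0: revealed 4 new [(0,0) (0,1) (1,0) (1,1)] -> total=7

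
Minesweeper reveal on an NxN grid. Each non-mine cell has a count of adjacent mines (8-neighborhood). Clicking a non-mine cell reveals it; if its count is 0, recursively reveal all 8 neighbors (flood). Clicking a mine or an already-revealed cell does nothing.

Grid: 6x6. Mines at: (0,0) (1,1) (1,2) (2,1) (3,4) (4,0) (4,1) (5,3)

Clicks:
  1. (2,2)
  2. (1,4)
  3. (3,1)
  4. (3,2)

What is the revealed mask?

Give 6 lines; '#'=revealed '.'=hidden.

Answer: ...###
...###
..####
.##...
......
......

Derivation:
Click 1 (2,2) count=3: revealed 1 new [(2,2)] -> total=1
Click 2 (1,4) count=0: revealed 9 new [(0,3) (0,4) (0,5) (1,3) (1,4) (1,5) (2,3) (2,4) (2,5)] -> total=10
Click 3 (3,1) count=3: revealed 1 new [(3,1)] -> total=11
Click 4 (3,2) count=2: revealed 1 new [(3,2)] -> total=12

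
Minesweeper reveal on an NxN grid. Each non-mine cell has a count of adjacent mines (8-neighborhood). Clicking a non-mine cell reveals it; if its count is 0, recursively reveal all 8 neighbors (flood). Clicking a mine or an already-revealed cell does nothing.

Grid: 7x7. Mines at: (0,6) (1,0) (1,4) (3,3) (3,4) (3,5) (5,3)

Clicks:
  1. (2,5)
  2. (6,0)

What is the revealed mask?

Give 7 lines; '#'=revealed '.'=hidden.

Answer: .......
.......
###..#.
###....
###....
###....
###....

Derivation:
Click 1 (2,5) count=3: revealed 1 new [(2,5)] -> total=1
Click 2 (6,0) count=0: revealed 15 new [(2,0) (2,1) (2,2) (3,0) (3,1) (3,2) (4,0) (4,1) (4,2) (5,0) (5,1) (5,2) (6,0) (6,1) (6,2)] -> total=16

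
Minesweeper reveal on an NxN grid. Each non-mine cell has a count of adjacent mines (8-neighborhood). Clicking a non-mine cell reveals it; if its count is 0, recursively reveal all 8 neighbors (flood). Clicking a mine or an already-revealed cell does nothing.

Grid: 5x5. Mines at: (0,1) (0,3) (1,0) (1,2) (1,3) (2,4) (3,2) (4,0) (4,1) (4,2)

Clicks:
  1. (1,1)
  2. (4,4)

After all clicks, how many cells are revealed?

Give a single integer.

Answer: 5

Derivation:
Click 1 (1,1) count=3: revealed 1 new [(1,1)] -> total=1
Click 2 (4,4) count=0: revealed 4 new [(3,3) (3,4) (4,3) (4,4)] -> total=5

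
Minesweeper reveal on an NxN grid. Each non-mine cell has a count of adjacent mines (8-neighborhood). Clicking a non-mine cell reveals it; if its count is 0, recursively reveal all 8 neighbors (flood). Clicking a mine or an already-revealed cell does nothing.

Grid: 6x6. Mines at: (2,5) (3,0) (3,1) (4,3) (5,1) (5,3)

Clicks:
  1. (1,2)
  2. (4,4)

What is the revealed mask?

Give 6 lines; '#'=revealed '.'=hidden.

Answer: ######
######
#####.
..###.
....#.
......

Derivation:
Click 1 (1,2) count=0: revealed 20 new [(0,0) (0,1) (0,2) (0,3) (0,4) (0,5) (1,0) (1,1) (1,2) (1,3) (1,4) (1,5) (2,0) (2,1) (2,2) (2,3) (2,4) (3,2) (3,3) (3,4)] -> total=20
Click 2 (4,4) count=2: revealed 1 new [(4,4)] -> total=21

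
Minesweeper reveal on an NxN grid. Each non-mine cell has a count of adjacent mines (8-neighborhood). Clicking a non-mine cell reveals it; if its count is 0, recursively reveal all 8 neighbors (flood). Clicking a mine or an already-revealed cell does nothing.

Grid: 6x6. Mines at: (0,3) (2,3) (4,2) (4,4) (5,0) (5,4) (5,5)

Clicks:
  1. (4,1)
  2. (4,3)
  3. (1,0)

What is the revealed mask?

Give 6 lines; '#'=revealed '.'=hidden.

Answer: ###...
###...
###...
###...
##.#..
......

Derivation:
Click 1 (4,1) count=2: revealed 1 new [(4,1)] -> total=1
Click 2 (4,3) count=3: revealed 1 new [(4,3)] -> total=2
Click 3 (1,0) count=0: revealed 13 new [(0,0) (0,1) (0,2) (1,0) (1,1) (1,2) (2,0) (2,1) (2,2) (3,0) (3,1) (3,2) (4,0)] -> total=15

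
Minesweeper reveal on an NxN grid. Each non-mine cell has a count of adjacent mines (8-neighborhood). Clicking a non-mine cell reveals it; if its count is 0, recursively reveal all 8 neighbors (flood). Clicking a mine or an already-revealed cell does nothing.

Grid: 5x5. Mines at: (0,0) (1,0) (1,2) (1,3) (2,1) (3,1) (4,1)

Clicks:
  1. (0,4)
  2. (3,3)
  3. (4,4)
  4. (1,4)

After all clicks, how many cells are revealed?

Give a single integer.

Click 1 (0,4) count=1: revealed 1 new [(0,4)] -> total=1
Click 2 (3,3) count=0: revealed 9 new [(2,2) (2,3) (2,4) (3,2) (3,3) (3,4) (4,2) (4,3) (4,4)] -> total=10
Click 3 (4,4) count=0: revealed 0 new [(none)] -> total=10
Click 4 (1,4) count=1: revealed 1 new [(1,4)] -> total=11

Answer: 11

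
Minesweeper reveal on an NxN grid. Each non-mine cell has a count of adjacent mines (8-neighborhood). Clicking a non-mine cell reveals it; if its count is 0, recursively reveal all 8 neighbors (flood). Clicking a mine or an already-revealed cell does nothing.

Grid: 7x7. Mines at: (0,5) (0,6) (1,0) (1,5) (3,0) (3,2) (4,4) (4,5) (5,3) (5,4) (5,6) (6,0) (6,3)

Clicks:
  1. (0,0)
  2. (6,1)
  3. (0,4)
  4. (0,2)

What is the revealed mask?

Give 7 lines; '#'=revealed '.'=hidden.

Click 1 (0,0) count=1: revealed 1 new [(0,0)] -> total=1
Click 2 (6,1) count=1: revealed 1 new [(6,1)] -> total=2
Click 3 (0,4) count=2: revealed 1 new [(0,4)] -> total=3
Click 4 (0,2) count=0: revealed 11 new [(0,1) (0,2) (0,3) (1,1) (1,2) (1,3) (1,4) (2,1) (2,2) (2,3) (2,4)] -> total=14

Answer: #####..
.####..
.####..
.......
.......
.......
.#.....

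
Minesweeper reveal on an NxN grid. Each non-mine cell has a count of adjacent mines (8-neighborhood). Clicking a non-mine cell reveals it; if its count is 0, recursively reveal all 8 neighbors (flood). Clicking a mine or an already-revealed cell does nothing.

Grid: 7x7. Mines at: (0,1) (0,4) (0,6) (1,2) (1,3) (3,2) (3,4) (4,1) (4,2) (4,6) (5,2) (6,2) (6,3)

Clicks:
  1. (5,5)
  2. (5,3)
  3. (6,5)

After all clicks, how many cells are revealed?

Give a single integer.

Answer: 7

Derivation:
Click 1 (5,5) count=1: revealed 1 new [(5,5)] -> total=1
Click 2 (5,3) count=4: revealed 1 new [(5,3)] -> total=2
Click 3 (6,5) count=0: revealed 5 new [(5,4) (5,6) (6,4) (6,5) (6,6)] -> total=7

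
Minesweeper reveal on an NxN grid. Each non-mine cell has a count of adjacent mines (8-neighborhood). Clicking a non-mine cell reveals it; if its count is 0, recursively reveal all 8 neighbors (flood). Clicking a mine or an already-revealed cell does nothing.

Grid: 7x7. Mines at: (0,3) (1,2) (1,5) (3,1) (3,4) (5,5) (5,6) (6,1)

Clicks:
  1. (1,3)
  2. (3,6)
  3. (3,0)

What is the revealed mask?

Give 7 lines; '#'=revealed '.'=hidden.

Answer: .......
...#...
.....##
#....##
.....##
.......
.......

Derivation:
Click 1 (1,3) count=2: revealed 1 new [(1,3)] -> total=1
Click 2 (3,6) count=0: revealed 6 new [(2,5) (2,6) (3,5) (3,6) (4,5) (4,6)] -> total=7
Click 3 (3,0) count=1: revealed 1 new [(3,0)] -> total=8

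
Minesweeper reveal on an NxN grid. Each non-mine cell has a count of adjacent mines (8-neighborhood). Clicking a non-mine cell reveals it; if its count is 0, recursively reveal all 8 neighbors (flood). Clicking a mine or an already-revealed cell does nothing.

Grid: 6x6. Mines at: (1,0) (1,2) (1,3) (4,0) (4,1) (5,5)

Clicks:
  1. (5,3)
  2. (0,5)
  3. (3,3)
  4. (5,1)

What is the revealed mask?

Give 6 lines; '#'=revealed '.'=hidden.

Click 1 (5,3) count=0: revealed 19 new [(0,4) (0,5) (1,4) (1,5) (2,2) (2,3) (2,4) (2,5) (3,2) (3,3) (3,4) (3,5) (4,2) (4,3) (4,4) (4,5) (5,2) (5,3) (5,4)] -> total=19
Click 2 (0,5) count=0: revealed 0 new [(none)] -> total=19
Click 3 (3,3) count=0: revealed 0 new [(none)] -> total=19
Click 4 (5,1) count=2: revealed 1 new [(5,1)] -> total=20

Answer: ....##
....##
..####
..####
..####
.####.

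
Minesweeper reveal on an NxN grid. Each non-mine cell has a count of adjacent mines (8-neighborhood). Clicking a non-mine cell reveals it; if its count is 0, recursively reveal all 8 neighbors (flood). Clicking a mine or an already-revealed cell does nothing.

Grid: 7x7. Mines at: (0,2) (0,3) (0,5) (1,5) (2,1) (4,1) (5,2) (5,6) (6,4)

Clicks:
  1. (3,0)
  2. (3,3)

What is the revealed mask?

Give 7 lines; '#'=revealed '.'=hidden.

Click 1 (3,0) count=2: revealed 1 new [(3,0)] -> total=1
Click 2 (3,3) count=0: revealed 21 new [(1,2) (1,3) (1,4) (2,2) (2,3) (2,4) (2,5) (2,6) (3,2) (3,3) (3,4) (3,5) (3,6) (4,2) (4,3) (4,4) (4,5) (4,6) (5,3) (5,4) (5,5)] -> total=22

Answer: .......
..###..
..#####
#.#####
..#####
...###.
.......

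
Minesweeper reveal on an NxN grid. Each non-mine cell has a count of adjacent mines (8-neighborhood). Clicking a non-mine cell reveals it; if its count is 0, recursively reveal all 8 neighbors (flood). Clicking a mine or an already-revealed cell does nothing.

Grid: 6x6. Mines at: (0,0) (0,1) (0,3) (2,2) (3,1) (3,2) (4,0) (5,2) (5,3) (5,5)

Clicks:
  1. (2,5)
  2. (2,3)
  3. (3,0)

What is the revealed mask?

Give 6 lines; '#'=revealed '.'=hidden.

Answer: ....##
...###
...###
#..###
...###
......

Derivation:
Click 1 (2,5) count=0: revealed 14 new [(0,4) (0,5) (1,3) (1,4) (1,5) (2,3) (2,4) (2,5) (3,3) (3,4) (3,5) (4,3) (4,4) (4,5)] -> total=14
Click 2 (2,3) count=2: revealed 0 new [(none)] -> total=14
Click 3 (3,0) count=2: revealed 1 new [(3,0)] -> total=15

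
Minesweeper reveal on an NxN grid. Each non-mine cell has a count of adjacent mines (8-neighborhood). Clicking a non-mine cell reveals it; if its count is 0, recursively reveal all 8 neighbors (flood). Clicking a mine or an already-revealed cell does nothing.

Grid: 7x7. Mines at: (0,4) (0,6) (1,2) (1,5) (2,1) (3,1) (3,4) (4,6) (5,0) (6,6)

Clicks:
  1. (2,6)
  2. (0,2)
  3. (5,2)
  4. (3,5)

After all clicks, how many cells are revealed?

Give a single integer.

Click 1 (2,6) count=1: revealed 1 new [(2,6)] -> total=1
Click 2 (0,2) count=1: revealed 1 new [(0,2)] -> total=2
Click 3 (5,2) count=0: revealed 15 new [(4,1) (4,2) (4,3) (4,4) (4,5) (5,1) (5,2) (5,3) (5,4) (5,5) (6,1) (6,2) (6,3) (6,4) (6,5)] -> total=17
Click 4 (3,5) count=2: revealed 1 new [(3,5)] -> total=18

Answer: 18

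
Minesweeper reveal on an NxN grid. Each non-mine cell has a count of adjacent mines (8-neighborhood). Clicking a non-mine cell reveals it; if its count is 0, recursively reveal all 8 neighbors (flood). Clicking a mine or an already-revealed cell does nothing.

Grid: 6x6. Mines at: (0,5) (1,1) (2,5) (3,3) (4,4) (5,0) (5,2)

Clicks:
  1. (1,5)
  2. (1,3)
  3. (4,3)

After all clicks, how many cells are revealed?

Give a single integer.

Click 1 (1,5) count=2: revealed 1 new [(1,5)] -> total=1
Click 2 (1,3) count=0: revealed 9 new [(0,2) (0,3) (0,4) (1,2) (1,3) (1,4) (2,2) (2,3) (2,4)] -> total=10
Click 3 (4,3) count=3: revealed 1 new [(4,3)] -> total=11

Answer: 11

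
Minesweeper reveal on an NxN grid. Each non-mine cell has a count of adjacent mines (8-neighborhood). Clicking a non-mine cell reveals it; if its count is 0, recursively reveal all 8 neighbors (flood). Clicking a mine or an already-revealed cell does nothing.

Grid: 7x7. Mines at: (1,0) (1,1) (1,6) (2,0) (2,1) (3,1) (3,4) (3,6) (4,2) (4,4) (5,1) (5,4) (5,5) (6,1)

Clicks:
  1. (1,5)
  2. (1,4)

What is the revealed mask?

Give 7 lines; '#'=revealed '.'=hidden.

Click 1 (1,5) count=1: revealed 1 new [(1,5)] -> total=1
Click 2 (1,4) count=0: revealed 11 new [(0,2) (0,3) (0,4) (0,5) (1,2) (1,3) (1,4) (2,2) (2,3) (2,4) (2,5)] -> total=12

Answer: ..####.
..####.
..####.
.......
.......
.......
.......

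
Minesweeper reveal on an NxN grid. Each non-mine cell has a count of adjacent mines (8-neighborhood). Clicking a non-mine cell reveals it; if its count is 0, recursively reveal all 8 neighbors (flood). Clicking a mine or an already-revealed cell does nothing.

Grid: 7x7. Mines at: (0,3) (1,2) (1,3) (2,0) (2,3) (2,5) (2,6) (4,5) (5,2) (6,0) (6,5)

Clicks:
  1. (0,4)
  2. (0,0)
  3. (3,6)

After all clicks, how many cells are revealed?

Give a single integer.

Click 1 (0,4) count=2: revealed 1 new [(0,4)] -> total=1
Click 2 (0,0) count=0: revealed 4 new [(0,0) (0,1) (1,0) (1,1)] -> total=5
Click 3 (3,6) count=3: revealed 1 new [(3,6)] -> total=6

Answer: 6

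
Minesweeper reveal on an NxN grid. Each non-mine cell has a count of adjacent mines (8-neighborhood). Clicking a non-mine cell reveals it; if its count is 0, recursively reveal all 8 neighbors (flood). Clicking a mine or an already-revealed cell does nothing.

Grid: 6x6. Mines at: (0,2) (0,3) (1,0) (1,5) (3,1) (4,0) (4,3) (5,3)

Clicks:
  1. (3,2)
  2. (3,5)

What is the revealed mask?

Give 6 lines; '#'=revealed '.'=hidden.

Click 1 (3,2) count=2: revealed 1 new [(3,2)] -> total=1
Click 2 (3,5) count=0: revealed 8 new [(2,4) (2,5) (3,4) (3,5) (4,4) (4,5) (5,4) (5,5)] -> total=9

Answer: ......
......
....##
..#.##
....##
....##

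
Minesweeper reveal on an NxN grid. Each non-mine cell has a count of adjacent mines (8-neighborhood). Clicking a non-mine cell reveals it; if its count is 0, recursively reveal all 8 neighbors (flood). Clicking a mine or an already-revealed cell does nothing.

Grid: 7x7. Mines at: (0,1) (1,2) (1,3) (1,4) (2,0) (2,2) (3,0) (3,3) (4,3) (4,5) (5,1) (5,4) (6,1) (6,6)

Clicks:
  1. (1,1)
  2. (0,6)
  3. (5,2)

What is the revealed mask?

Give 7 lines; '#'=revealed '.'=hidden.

Click 1 (1,1) count=4: revealed 1 new [(1,1)] -> total=1
Click 2 (0,6) count=0: revealed 8 new [(0,5) (0,6) (1,5) (1,6) (2,5) (2,6) (3,5) (3,6)] -> total=9
Click 3 (5,2) count=3: revealed 1 new [(5,2)] -> total=10

Answer: .....##
.#...##
.....##
.....##
.......
..#....
.......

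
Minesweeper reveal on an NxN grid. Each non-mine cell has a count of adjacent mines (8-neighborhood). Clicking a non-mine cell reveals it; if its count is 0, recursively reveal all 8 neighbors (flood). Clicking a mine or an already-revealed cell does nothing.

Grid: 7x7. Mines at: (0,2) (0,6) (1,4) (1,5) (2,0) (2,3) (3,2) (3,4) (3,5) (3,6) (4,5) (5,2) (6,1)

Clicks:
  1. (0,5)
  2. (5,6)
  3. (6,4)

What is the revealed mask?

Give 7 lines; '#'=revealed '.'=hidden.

Click 1 (0,5) count=3: revealed 1 new [(0,5)] -> total=1
Click 2 (5,6) count=1: revealed 1 new [(5,6)] -> total=2
Click 3 (6,4) count=0: revealed 7 new [(5,3) (5,4) (5,5) (6,3) (6,4) (6,5) (6,6)] -> total=9

Answer: .....#.
.......
.......
.......
.......
...####
...####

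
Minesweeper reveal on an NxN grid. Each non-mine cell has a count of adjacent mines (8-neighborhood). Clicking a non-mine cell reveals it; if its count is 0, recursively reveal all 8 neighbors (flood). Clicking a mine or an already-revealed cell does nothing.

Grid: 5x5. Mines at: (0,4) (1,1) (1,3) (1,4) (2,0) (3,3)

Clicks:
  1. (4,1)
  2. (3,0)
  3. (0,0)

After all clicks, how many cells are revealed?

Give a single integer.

Click 1 (4,1) count=0: revealed 6 new [(3,0) (3,1) (3,2) (4,0) (4,1) (4,2)] -> total=6
Click 2 (3,0) count=1: revealed 0 new [(none)] -> total=6
Click 3 (0,0) count=1: revealed 1 new [(0,0)] -> total=7

Answer: 7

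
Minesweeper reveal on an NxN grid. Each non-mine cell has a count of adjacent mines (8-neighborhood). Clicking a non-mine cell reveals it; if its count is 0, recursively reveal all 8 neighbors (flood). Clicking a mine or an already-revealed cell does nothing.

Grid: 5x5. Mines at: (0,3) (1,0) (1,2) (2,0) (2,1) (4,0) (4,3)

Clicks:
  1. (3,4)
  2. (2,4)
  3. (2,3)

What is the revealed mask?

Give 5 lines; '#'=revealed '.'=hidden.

Answer: .....
...##
...##
...##
.....

Derivation:
Click 1 (3,4) count=1: revealed 1 new [(3,4)] -> total=1
Click 2 (2,4) count=0: revealed 5 new [(1,3) (1,4) (2,3) (2,4) (3,3)] -> total=6
Click 3 (2,3) count=1: revealed 0 new [(none)] -> total=6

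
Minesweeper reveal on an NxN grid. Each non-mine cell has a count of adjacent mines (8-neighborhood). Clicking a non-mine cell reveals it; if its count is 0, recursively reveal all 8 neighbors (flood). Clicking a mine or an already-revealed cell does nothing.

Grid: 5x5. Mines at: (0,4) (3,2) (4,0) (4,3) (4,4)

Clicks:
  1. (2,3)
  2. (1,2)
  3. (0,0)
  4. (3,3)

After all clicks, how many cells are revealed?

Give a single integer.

Answer: 15

Derivation:
Click 1 (2,3) count=1: revealed 1 new [(2,3)] -> total=1
Click 2 (1,2) count=0: revealed 13 new [(0,0) (0,1) (0,2) (0,3) (1,0) (1,1) (1,2) (1,3) (2,0) (2,1) (2,2) (3,0) (3,1)] -> total=14
Click 3 (0,0) count=0: revealed 0 new [(none)] -> total=14
Click 4 (3,3) count=3: revealed 1 new [(3,3)] -> total=15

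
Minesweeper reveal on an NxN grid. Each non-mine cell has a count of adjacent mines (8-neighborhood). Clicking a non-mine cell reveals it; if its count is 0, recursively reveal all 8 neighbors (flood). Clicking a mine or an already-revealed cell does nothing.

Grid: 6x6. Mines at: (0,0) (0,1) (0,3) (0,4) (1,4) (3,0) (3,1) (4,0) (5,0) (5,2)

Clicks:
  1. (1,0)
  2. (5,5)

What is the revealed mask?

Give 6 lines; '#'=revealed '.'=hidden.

Click 1 (1,0) count=2: revealed 1 new [(1,0)] -> total=1
Click 2 (5,5) count=0: revealed 15 new [(2,2) (2,3) (2,4) (2,5) (3,2) (3,3) (3,4) (3,5) (4,2) (4,3) (4,4) (4,5) (5,3) (5,4) (5,5)] -> total=16

Answer: ......
#.....
..####
..####
..####
...###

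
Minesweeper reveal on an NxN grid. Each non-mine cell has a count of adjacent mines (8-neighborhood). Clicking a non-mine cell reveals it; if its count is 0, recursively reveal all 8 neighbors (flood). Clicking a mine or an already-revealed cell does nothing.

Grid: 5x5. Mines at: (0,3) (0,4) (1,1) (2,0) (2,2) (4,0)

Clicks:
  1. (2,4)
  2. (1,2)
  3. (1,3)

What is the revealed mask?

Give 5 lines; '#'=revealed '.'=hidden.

Answer: .....
..###
...##
.####
.####

Derivation:
Click 1 (2,4) count=0: revealed 12 new [(1,3) (1,4) (2,3) (2,4) (3,1) (3,2) (3,3) (3,4) (4,1) (4,2) (4,3) (4,4)] -> total=12
Click 2 (1,2) count=3: revealed 1 new [(1,2)] -> total=13
Click 3 (1,3) count=3: revealed 0 new [(none)] -> total=13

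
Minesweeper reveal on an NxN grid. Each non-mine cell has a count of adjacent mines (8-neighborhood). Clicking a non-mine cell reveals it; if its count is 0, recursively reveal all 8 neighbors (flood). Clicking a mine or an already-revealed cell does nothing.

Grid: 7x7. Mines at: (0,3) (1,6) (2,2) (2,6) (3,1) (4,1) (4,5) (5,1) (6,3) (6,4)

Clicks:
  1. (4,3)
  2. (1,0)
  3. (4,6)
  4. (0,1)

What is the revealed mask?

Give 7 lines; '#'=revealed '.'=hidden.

Answer: ###....
###....
##.....
..###..
..###.#
..###..
.......

Derivation:
Click 1 (4,3) count=0: revealed 9 new [(3,2) (3,3) (3,4) (4,2) (4,3) (4,4) (5,2) (5,3) (5,4)] -> total=9
Click 2 (1,0) count=0: revealed 8 new [(0,0) (0,1) (0,2) (1,0) (1,1) (1,2) (2,0) (2,1)] -> total=17
Click 3 (4,6) count=1: revealed 1 new [(4,6)] -> total=18
Click 4 (0,1) count=0: revealed 0 new [(none)] -> total=18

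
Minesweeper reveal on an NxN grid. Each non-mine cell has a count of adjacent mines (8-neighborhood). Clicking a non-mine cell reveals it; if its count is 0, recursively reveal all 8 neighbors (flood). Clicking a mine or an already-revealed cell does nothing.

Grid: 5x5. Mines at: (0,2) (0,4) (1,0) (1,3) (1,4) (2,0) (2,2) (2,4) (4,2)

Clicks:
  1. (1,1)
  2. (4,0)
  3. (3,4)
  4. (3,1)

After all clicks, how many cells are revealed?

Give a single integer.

Click 1 (1,1) count=4: revealed 1 new [(1,1)] -> total=1
Click 2 (4,0) count=0: revealed 4 new [(3,0) (3,1) (4,0) (4,1)] -> total=5
Click 3 (3,4) count=1: revealed 1 new [(3,4)] -> total=6
Click 4 (3,1) count=3: revealed 0 new [(none)] -> total=6

Answer: 6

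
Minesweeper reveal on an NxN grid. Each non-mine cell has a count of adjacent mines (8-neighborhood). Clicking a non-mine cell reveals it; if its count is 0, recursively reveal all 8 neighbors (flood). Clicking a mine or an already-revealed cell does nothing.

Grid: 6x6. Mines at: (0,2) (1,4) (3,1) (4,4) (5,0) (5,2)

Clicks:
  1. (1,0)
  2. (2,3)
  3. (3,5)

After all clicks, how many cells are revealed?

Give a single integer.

Click 1 (1,0) count=0: revealed 6 new [(0,0) (0,1) (1,0) (1,1) (2,0) (2,1)] -> total=6
Click 2 (2,3) count=1: revealed 1 new [(2,3)] -> total=7
Click 3 (3,5) count=1: revealed 1 new [(3,5)] -> total=8

Answer: 8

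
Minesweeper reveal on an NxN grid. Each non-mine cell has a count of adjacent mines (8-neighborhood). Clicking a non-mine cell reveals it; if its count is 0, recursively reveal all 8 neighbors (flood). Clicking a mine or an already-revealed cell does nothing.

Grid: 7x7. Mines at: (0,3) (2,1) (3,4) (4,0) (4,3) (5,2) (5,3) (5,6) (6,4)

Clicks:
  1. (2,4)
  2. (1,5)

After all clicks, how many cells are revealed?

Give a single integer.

Answer: 13

Derivation:
Click 1 (2,4) count=1: revealed 1 new [(2,4)] -> total=1
Click 2 (1,5) count=0: revealed 12 new [(0,4) (0,5) (0,6) (1,4) (1,5) (1,6) (2,5) (2,6) (3,5) (3,6) (4,5) (4,6)] -> total=13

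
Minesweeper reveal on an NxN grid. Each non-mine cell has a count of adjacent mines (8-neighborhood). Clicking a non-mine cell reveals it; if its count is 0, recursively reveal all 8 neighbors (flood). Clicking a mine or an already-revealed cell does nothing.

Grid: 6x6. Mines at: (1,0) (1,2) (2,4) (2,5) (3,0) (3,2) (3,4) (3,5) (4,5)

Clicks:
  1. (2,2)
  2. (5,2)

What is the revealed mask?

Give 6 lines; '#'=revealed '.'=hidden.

Answer: ......
......
..#...
......
#####.
#####.

Derivation:
Click 1 (2,2) count=2: revealed 1 new [(2,2)] -> total=1
Click 2 (5,2) count=0: revealed 10 new [(4,0) (4,1) (4,2) (4,3) (4,4) (5,0) (5,1) (5,2) (5,3) (5,4)] -> total=11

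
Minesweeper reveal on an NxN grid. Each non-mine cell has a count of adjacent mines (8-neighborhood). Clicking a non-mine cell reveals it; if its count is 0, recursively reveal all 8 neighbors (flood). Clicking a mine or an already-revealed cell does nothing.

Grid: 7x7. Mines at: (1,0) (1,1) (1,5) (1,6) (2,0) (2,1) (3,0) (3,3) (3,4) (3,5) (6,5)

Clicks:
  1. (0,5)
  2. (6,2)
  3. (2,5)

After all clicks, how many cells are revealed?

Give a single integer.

Click 1 (0,5) count=2: revealed 1 new [(0,5)] -> total=1
Click 2 (6,2) count=0: revealed 15 new [(4,0) (4,1) (4,2) (4,3) (4,4) (5,0) (5,1) (5,2) (5,3) (5,4) (6,0) (6,1) (6,2) (6,3) (6,4)] -> total=16
Click 3 (2,5) count=4: revealed 1 new [(2,5)] -> total=17

Answer: 17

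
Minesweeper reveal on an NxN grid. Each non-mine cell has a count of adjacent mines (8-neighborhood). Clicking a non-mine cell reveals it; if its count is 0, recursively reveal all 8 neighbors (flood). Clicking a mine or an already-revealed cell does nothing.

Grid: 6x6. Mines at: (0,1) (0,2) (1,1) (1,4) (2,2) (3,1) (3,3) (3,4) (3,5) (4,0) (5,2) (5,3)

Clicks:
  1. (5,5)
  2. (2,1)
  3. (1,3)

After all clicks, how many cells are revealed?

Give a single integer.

Answer: 6

Derivation:
Click 1 (5,5) count=0: revealed 4 new [(4,4) (4,5) (5,4) (5,5)] -> total=4
Click 2 (2,1) count=3: revealed 1 new [(2,1)] -> total=5
Click 3 (1,3) count=3: revealed 1 new [(1,3)] -> total=6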